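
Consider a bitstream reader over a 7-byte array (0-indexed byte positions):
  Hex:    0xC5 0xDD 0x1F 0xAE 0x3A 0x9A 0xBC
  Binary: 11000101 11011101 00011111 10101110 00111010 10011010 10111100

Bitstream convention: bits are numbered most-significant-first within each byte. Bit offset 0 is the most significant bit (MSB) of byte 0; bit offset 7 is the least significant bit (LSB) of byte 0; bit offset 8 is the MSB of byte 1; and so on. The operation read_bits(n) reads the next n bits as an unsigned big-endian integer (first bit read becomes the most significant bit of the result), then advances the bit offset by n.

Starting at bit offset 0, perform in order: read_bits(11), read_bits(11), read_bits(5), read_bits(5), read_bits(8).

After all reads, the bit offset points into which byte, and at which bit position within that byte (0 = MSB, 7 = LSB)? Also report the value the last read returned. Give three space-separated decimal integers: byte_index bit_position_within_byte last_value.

Answer: 5 0 58

Derivation:
Read 1: bits[0:11] width=11 -> value=1582 (bin 11000101110); offset now 11 = byte 1 bit 3; 45 bits remain
Read 2: bits[11:22] width=11 -> value=1863 (bin 11101000111); offset now 22 = byte 2 bit 6; 34 bits remain
Read 3: bits[22:27] width=5 -> value=29 (bin 11101); offset now 27 = byte 3 bit 3; 29 bits remain
Read 4: bits[27:32] width=5 -> value=14 (bin 01110); offset now 32 = byte 4 bit 0; 24 bits remain
Read 5: bits[32:40] width=8 -> value=58 (bin 00111010); offset now 40 = byte 5 bit 0; 16 bits remain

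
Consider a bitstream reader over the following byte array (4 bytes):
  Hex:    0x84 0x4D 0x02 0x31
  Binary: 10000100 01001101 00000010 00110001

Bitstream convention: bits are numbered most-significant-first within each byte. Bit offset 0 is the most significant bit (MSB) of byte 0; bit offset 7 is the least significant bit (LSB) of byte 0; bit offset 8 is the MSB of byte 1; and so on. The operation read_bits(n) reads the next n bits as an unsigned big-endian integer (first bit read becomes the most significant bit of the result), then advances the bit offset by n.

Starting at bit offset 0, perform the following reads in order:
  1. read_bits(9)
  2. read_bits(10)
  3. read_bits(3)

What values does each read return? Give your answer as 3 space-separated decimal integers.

Read 1: bits[0:9] width=9 -> value=264 (bin 100001000); offset now 9 = byte 1 bit 1; 23 bits remain
Read 2: bits[9:19] width=10 -> value=616 (bin 1001101000); offset now 19 = byte 2 bit 3; 13 bits remain
Read 3: bits[19:22] width=3 -> value=0 (bin 000); offset now 22 = byte 2 bit 6; 10 bits remain

Answer: 264 616 0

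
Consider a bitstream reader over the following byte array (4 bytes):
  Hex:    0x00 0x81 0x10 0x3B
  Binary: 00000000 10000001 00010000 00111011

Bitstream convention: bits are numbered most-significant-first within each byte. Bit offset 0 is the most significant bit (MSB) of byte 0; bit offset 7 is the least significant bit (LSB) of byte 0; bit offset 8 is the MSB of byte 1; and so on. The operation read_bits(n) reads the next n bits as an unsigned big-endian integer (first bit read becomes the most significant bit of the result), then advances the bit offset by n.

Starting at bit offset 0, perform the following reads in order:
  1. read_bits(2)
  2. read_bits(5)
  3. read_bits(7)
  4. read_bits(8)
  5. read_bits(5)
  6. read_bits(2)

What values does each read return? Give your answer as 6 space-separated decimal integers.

Read 1: bits[0:2] width=2 -> value=0 (bin 00); offset now 2 = byte 0 bit 2; 30 bits remain
Read 2: bits[2:7] width=5 -> value=0 (bin 00000); offset now 7 = byte 0 bit 7; 25 bits remain
Read 3: bits[7:14] width=7 -> value=32 (bin 0100000); offset now 14 = byte 1 bit 6; 18 bits remain
Read 4: bits[14:22] width=8 -> value=68 (bin 01000100); offset now 22 = byte 2 bit 6; 10 bits remain
Read 5: bits[22:27] width=5 -> value=1 (bin 00001); offset now 27 = byte 3 bit 3; 5 bits remain
Read 6: bits[27:29] width=2 -> value=3 (bin 11); offset now 29 = byte 3 bit 5; 3 bits remain

Answer: 0 0 32 68 1 3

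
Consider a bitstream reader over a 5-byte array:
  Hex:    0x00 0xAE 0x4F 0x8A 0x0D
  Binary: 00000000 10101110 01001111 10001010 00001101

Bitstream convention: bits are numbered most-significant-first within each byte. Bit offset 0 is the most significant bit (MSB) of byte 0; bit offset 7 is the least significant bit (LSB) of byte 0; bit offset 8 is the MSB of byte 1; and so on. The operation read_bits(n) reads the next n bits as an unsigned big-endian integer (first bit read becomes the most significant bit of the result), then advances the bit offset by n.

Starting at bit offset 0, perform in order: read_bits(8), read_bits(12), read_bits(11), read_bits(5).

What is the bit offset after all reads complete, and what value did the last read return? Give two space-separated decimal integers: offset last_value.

Read 1: bits[0:8] width=8 -> value=0 (bin 00000000); offset now 8 = byte 1 bit 0; 32 bits remain
Read 2: bits[8:20] width=12 -> value=2788 (bin 101011100100); offset now 20 = byte 2 bit 4; 20 bits remain
Read 3: bits[20:31] width=11 -> value=1989 (bin 11111000101); offset now 31 = byte 3 bit 7; 9 bits remain
Read 4: bits[31:36] width=5 -> value=0 (bin 00000); offset now 36 = byte 4 bit 4; 4 bits remain

Answer: 36 0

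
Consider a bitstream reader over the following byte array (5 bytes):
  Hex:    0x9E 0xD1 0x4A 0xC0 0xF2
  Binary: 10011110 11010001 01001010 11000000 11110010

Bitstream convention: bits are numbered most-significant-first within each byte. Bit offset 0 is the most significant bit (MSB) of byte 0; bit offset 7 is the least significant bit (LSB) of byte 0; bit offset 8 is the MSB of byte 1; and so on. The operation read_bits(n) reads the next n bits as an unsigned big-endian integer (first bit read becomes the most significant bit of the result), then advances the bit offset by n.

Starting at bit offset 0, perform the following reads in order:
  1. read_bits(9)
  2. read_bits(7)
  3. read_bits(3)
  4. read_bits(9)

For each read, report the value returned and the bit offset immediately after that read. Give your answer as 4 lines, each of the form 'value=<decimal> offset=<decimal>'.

Read 1: bits[0:9] width=9 -> value=317 (bin 100111101); offset now 9 = byte 1 bit 1; 31 bits remain
Read 2: bits[9:16] width=7 -> value=81 (bin 1010001); offset now 16 = byte 2 bit 0; 24 bits remain
Read 3: bits[16:19] width=3 -> value=2 (bin 010); offset now 19 = byte 2 bit 3; 21 bits remain
Read 4: bits[19:28] width=9 -> value=172 (bin 010101100); offset now 28 = byte 3 bit 4; 12 bits remain

Answer: value=317 offset=9
value=81 offset=16
value=2 offset=19
value=172 offset=28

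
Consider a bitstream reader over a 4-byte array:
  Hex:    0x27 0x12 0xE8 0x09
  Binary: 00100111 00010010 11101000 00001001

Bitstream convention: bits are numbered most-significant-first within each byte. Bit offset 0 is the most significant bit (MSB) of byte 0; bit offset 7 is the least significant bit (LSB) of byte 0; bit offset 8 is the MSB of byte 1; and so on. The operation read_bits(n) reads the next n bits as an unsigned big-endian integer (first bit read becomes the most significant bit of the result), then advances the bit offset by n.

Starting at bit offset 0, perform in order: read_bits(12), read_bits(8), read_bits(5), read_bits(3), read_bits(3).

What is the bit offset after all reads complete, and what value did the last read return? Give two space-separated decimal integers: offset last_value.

Read 1: bits[0:12] width=12 -> value=625 (bin 001001110001); offset now 12 = byte 1 bit 4; 20 bits remain
Read 2: bits[12:20] width=8 -> value=46 (bin 00101110); offset now 20 = byte 2 bit 4; 12 bits remain
Read 3: bits[20:25] width=5 -> value=16 (bin 10000); offset now 25 = byte 3 bit 1; 7 bits remain
Read 4: bits[25:28] width=3 -> value=0 (bin 000); offset now 28 = byte 3 bit 4; 4 bits remain
Read 5: bits[28:31] width=3 -> value=4 (bin 100); offset now 31 = byte 3 bit 7; 1 bits remain

Answer: 31 4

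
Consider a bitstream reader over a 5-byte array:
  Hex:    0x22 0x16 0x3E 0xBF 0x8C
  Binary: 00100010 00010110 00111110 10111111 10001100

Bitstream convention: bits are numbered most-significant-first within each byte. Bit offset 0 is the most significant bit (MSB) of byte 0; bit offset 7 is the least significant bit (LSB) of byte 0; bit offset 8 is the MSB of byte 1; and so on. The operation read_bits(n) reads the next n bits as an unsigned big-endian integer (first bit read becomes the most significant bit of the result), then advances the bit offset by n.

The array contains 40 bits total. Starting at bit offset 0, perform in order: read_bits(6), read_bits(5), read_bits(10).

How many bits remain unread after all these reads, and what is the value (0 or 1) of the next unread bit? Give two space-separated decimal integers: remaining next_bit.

Read 1: bits[0:6] width=6 -> value=8 (bin 001000); offset now 6 = byte 0 bit 6; 34 bits remain
Read 2: bits[6:11] width=5 -> value=16 (bin 10000); offset now 11 = byte 1 bit 3; 29 bits remain
Read 3: bits[11:21] width=10 -> value=711 (bin 1011000111); offset now 21 = byte 2 bit 5; 19 bits remain

Answer: 19 1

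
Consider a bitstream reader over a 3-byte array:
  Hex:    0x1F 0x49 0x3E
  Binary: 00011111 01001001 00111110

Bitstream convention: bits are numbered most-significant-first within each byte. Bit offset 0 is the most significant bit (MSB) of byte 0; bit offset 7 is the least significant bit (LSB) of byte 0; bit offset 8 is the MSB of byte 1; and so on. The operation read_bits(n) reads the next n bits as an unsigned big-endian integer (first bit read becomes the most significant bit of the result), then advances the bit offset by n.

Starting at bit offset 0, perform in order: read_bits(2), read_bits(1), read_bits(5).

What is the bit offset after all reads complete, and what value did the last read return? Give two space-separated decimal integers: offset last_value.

Read 1: bits[0:2] width=2 -> value=0 (bin 00); offset now 2 = byte 0 bit 2; 22 bits remain
Read 2: bits[2:3] width=1 -> value=0 (bin 0); offset now 3 = byte 0 bit 3; 21 bits remain
Read 3: bits[3:8] width=5 -> value=31 (bin 11111); offset now 8 = byte 1 bit 0; 16 bits remain

Answer: 8 31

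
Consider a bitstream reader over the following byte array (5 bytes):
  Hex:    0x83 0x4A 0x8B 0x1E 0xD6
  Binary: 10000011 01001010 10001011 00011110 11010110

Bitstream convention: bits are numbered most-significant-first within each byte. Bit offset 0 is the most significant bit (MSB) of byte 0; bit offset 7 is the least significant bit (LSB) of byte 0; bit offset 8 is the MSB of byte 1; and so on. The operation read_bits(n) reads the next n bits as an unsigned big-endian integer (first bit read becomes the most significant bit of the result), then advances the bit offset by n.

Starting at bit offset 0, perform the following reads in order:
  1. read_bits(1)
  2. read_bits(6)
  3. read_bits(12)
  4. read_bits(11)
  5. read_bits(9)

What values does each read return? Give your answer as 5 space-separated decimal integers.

Answer: 1 1 2644 711 363

Derivation:
Read 1: bits[0:1] width=1 -> value=1 (bin 1); offset now 1 = byte 0 bit 1; 39 bits remain
Read 2: bits[1:7] width=6 -> value=1 (bin 000001); offset now 7 = byte 0 bit 7; 33 bits remain
Read 3: bits[7:19] width=12 -> value=2644 (bin 101001010100); offset now 19 = byte 2 bit 3; 21 bits remain
Read 4: bits[19:30] width=11 -> value=711 (bin 01011000111); offset now 30 = byte 3 bit 6; 10 bits remain
Read 5: bits[30:39] width=9 -> value=363 (bin 101101011); offset now 39 = byte 4 bit 7; 1 bits remain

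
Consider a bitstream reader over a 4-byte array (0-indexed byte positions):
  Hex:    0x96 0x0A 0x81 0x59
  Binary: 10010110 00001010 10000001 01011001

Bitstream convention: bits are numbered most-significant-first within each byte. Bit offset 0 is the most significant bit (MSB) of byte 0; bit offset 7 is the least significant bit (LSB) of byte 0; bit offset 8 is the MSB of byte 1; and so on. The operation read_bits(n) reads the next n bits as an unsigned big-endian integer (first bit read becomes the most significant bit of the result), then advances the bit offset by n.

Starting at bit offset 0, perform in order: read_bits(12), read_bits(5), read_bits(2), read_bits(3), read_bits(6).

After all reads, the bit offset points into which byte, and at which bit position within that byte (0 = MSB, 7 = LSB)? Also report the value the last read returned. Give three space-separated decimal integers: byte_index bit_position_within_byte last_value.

Read 1: bits[0:12] width=12 -> value=2400 (bin 100101100000); offset now 12 = byte 1 bit 4; 20 bits remain
Read 2: bits[12:17] width=5 -> value=21 (bin 10101); offset now 17 = byte 2 bit 1; 15 bits remain
Read 3: bits[17:19] width=2 -> value=0 (bin 00); offset now 19 = byte 2 bit 3; 13 bits remain
Read 4: bits[19:22] width=3 -> value=0 (bin 000); offset now 22 = byte 2 bit 6; 10 bits remain
Read 5: bits[22:28] width=6 -> value=21 (bin 010101); offset now 28 = byte 3 bit 4; 4 bits remain

Answer: 3 4 21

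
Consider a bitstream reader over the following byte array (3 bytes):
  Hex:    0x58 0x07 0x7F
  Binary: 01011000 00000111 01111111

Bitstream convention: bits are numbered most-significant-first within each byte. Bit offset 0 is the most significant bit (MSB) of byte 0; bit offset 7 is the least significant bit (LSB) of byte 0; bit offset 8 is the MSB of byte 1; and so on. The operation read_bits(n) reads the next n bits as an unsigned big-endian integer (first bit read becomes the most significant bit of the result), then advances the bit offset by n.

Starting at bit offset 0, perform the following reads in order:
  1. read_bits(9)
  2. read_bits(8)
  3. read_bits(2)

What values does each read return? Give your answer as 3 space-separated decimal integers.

Answer: 176 14 3

Derivation:
Read 1: bits[0:9] width=9 -> value=176 (bin 010110000); offset now 9 = byte 1 bit 1; 15 bits remain
Read 2: bits[9:17] width=8 -> value=14 (bin 00001110); offset now 17 = byte 2 bit 1; 7 bits remain
Read 3: bits[17:19] width=2 -> value=3 (bin 11); offset now 19 = byte 2 bit 3; 5 bits remain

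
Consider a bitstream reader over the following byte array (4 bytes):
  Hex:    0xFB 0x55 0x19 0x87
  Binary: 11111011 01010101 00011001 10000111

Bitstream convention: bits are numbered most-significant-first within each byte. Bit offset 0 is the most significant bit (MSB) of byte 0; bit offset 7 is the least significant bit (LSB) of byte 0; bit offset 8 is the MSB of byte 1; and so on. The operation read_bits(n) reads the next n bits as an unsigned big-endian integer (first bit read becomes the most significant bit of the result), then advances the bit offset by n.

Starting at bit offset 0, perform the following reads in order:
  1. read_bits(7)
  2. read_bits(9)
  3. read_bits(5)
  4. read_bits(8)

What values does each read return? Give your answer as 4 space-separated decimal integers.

Answer: 125 341 3 48

Derivation:
Read 1: bits[0:7] width=7 -> value=125 (bin 1111101); offset now 7 = byte 0 bit 7; 25 bits remain
Read 2: bits[7:16] width=9 -> value=341 (bin 101010101); offset now 16 = byte 2 bit 0; 16 bits remain
Read 3: bits[16:21] width=5 -> value=3 (bin 00011); offset now 21 = byte 2 bit 5; 11 bits remain
Read 4: bits[21:29] width=8 -> value=48 (bin 00110000); offset now 29 = byte 3 bit 5; 3 bits remain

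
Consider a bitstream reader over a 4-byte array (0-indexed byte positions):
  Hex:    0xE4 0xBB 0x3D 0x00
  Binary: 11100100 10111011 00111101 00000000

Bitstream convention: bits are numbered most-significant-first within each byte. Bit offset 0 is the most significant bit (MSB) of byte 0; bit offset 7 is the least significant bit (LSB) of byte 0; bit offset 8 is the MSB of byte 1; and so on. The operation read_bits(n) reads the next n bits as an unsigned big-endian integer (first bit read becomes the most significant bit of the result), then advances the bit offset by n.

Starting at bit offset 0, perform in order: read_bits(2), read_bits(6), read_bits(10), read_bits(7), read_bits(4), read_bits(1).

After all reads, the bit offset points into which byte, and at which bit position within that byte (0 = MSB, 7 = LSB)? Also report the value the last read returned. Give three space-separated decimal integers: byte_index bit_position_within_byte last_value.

Read 1: bits[0:2] width=2 -> value=3 (bin 11); offset now 2 = byte 0 bit 2; 30 bits remain
Read 2: bits[2:8] width=6 -> value=36 (bin 100100); offset now 8 = byte 1 bit 0; 24 bits remain
Read 3: bits[8:18] width=10 -> value=748 (bin 1011101100); offset now 18 = byte 2 bit 2; 14 bits remain
Read 4: bits[18:25] width=7 -> value=122 (bin 1111010); offset now 25 = byte 3 bit 1; 7 bits remain
Read 5: bits[25:29] width=4 -> value=0 (bin 0000); offset now 29 = byte 3 bit 5; 3 bits remain
Read 6: bits[29:30] width=1 -> value=0 (bin 0); offset now 30 = byte 3 bit 6; 2 bits remain

Answer: 3 6 0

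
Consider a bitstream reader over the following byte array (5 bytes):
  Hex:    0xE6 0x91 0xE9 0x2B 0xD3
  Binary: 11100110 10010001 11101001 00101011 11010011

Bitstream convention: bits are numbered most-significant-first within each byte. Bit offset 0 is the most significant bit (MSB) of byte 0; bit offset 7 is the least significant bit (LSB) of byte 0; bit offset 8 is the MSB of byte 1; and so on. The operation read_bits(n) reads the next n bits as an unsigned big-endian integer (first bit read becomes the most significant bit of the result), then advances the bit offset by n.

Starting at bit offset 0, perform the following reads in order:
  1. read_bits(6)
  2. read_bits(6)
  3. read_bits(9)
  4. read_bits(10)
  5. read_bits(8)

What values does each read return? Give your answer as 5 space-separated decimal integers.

Read 1: bits[0:6] width=6 -> value=57 (bin 111001); offset now 6 = byte 0 bit 6; 34 bits remain
Read 2: bits[6:12] width=6 -> value=41 (bin 101001); offset now 12 = byte 1 bit 4; 28 bits remain
Read 3: bits[12:21] width=9 -> value=61 (bin 000111101); offset now 21 = byte 2 bit 5; 19 bits remain
Read 4: bits[21:31] width=10 -> value=149 (bin 0010010101); offset now 31 = byte 3 bit 7; 9 bits remain
Read 5: bits[31:39] width=8 -> value=233 (bin 11101001); offset now 39 = byte 4 bit 7; 1 bits remain

Answer: 57 41 61 149 233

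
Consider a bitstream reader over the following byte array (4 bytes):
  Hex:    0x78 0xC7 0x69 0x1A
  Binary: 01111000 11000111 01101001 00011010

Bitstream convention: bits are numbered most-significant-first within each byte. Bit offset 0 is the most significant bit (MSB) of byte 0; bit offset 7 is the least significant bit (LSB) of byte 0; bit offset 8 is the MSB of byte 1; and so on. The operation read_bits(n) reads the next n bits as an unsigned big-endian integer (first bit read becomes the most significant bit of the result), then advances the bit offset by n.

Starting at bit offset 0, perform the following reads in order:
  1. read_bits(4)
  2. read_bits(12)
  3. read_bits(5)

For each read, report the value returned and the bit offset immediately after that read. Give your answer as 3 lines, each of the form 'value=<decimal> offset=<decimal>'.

Read 1: bits[0:4] width=4 -> value=7 (bin 0111); offset now 4 = byte 0 bit 4; 28 bits remain
Read 2: bits[4:16] width=12 -> value=2247 (bin 100011000111); offset now 16 = byte 2 bit 0; 16 bits remain
Read 3: bits[16:21] width=5 -> value=13 (bin 01101); offset now 21 = byte 2 bit 5; 11 bits remain

Answer: value=7 offset=4
value=2247 offset=16
value=13 offset=21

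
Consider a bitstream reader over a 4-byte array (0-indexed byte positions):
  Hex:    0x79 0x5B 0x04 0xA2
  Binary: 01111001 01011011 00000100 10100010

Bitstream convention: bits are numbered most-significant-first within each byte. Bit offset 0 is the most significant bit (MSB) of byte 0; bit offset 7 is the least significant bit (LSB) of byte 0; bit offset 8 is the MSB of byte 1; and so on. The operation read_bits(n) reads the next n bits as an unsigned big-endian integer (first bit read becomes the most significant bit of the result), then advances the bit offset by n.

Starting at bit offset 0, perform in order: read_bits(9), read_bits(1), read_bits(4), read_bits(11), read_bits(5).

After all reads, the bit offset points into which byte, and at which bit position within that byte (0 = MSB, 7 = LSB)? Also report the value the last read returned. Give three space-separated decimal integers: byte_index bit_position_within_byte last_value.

Answer: 3 6 8

Derivation:
Read 1: bits[0:9] width=9 -> value=242 (bin 011110010); offset now 9 = byte 1 bit 1; 23 bits remain
Read 2: bits[9:10] width=1 -> value=1 (bin 1); offset now 10 = byte 1 bit 2; 22 bits remain
Read 3: bits[10:14] width=4 -> value=6 (bin 0110); offset now 14 = byte 1 bit 6; 18 bits remain
Read 4: bits[14:25] width=11 -> value=1545 (bin 11000001001); offset now 25 = byte 3 bit 1; 7 bits remain
Read 5: bits[25:30] width=5 -> value=8 (bin 01000); offset now 30 = byte 3 bit 6; 2 bits remain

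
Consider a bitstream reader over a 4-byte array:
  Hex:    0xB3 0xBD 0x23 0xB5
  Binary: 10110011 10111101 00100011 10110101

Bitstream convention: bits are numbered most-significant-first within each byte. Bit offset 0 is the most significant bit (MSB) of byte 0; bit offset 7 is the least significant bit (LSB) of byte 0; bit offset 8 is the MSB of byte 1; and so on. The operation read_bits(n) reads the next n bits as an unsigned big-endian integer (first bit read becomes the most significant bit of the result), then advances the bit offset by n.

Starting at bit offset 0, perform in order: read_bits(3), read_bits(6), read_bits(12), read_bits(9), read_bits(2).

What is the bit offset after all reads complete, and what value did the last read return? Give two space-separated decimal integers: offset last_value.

Answer: 32 1

Derivation:
Read 1: bits[0:3] width=3 -> value=5 (bin 101); offset now 3 = byte 0 bit 3; 29 bits remain
Read 2: bits[3:9] width=6 -> value=39 (bin 100111); offset now 9 = byte 1 bit 1; 23 bits remain
Read 3: bits[9:21] width=12 -> value=1956 (bin 011110100100); offset now 21 = byte 2 bit 5; 11 bits remain
Read 4: bits[21:30] width=9 -> value=237 (bin 011101101); offset now 30 = byte 3 bit 6; 2 bits remain
Read 5: bits[30:32] width=2 -> value=1 (bin 01); offset now 32 = byte 4 bit 0; 0 bits remain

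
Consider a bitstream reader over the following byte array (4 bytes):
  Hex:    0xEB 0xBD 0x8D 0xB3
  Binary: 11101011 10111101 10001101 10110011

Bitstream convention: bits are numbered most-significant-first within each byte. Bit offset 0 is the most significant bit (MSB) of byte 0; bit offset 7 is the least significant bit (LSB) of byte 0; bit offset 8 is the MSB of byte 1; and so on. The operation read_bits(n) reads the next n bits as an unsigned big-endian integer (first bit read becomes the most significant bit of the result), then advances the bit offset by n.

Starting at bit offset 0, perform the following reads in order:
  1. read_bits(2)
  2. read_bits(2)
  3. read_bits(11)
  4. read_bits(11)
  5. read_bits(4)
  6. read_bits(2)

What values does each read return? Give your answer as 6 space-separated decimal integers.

Answer: 3 2 1502 1590 12 3

Derivation:
Read 1: bits[0:2] width=2 -> value=3 (bin 11); offset now 2 = byte 0 bit 2; 30 bits remain
Read 2: bits[2:4] width=2 -> value=2 (bin 10); offset now 4 = byte 0 bit 4; 28 bits remain
Read 3: bits[4:15] width=11 -> value=1502 (bin 10111011110); offset now 15 = byte 1 bit 7; 17 bits remain
Read 4: bits[15:26] width=11 -> value=1590 (bin 11000110110); offset now 26 = byte 3 bit 2; 6 bits remain
Read 5: bits[26:30] width=4 -> value=12 (bin 1100); offset now 30 = byte 3 bit 6; 2 bits remain
Read 6: bits[30:32] width=2 -> value=3 (bin 11); offset now 32 = byte 4 bit 0; 0 bits remain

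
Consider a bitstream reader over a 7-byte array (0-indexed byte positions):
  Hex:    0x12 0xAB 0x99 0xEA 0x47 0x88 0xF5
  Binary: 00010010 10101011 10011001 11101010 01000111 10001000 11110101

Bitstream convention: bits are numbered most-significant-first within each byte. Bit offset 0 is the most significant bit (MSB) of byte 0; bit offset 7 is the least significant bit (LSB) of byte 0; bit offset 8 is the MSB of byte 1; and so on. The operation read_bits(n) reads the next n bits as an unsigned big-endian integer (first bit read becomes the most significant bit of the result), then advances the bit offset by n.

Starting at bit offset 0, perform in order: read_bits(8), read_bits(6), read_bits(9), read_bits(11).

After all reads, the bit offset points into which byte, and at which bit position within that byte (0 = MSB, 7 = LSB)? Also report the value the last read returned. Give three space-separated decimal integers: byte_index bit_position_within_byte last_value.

Answer: 4 2 1961

Derivation:
Read 1: bits[0:8] width=8 -> value=18 (bin 00010010); offset now 8 = byte 1 bit 0; 48 bits remain
Read 2: bits[8:14] width=6 -> value=42 (bin 101010); offset now 14 = byte 1 bit 6; 42 bits remain
Read 3: bits[14:23] width=9 -> value=460 (bin 111001100); offset now 23 = byte 2 bit 7; 33 bits remain
Read 4: bits[23:34] width=11 -> value=1961 (bin 11110101001); offset now 34 = byte 4 bit 2; 22 bits remain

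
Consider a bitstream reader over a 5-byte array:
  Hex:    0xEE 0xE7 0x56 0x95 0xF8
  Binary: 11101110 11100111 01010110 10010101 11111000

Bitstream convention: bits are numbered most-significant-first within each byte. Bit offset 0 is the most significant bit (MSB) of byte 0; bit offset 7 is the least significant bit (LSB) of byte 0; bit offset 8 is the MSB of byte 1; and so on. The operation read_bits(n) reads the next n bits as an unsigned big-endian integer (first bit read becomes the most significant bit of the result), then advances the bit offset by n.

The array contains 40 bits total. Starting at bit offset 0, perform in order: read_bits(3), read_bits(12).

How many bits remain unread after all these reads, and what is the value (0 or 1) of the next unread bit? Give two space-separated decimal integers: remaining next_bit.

Read 1: bits[0:3] width=3 -> value=7 (bin 111); offset now 3 = byte 0 bit 3; 37 bits remain
Read 2: bits[3:15] width=12 -> value=1907 (bin 011101110011); offset now 15 = byte 1 bit 7; 25 bits remain

Answer: 25 1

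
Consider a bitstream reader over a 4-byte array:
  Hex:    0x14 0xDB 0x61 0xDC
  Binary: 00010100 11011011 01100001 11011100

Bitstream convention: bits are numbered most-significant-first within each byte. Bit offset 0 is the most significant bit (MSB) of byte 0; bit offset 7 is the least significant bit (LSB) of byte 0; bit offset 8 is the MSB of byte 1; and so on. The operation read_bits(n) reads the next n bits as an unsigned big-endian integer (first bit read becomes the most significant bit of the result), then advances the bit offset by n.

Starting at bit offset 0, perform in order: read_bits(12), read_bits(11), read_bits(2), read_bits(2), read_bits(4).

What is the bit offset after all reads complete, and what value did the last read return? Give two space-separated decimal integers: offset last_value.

Read 1: bits[0:12] width=12 -> value=333 (bin 000101001101); offset now 12 = byte 1 bit 4; 20 bits remain
Read 2: bits[12:23] width=11 -> value=1456 (bin 10110110000); offset now 23 = byte 2 bit 7; 9 bits remain
Read 3: bits[23:25] width=2 -> value=3 (bin 11); offset now 25 = byte 3 bit 1; 7 bits remain
Read 4: bits[25:27] width=2 -> value=2 (bin 10); offset now 27 = byte 3 bit 3; 5 bits remain
Read 5: bits[27:31] width=4 -> value=14 (bin 1110); offset now 31 = byte 3 bit 7; 1 bits remain

Answer: 31 14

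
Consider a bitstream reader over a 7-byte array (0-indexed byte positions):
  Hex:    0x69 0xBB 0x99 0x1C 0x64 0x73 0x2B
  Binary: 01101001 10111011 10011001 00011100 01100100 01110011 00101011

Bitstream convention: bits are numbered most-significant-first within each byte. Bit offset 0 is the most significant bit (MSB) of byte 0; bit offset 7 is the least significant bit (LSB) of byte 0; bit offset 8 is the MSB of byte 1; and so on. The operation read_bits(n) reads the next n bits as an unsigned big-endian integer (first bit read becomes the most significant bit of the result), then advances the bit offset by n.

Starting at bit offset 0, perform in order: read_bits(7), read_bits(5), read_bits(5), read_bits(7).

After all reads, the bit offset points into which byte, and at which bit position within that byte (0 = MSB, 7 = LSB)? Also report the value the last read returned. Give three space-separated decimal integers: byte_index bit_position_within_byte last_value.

Answer: 3 0 25

Derivation:
Read 1: bits[0:7] width=7 -> value=52 (bin 0110100); offset now 7 = byte 0 bit 7; 49 bits remain
Read 2: bits[7:12] width=5 -> value=27 (bin 11011); offset now 12 = byte 1 bit 4; 44 bits remain
Read 3: bits[12:17] width=5 -> value=23 (bin 10111); offset now 17 = byte 2 bit 1; 39 bits remain
Read 4: bits[17:24] width=7 -> value=25 (bin 0011001); offset now 24 = byte 3 bit 0; 32 bits remain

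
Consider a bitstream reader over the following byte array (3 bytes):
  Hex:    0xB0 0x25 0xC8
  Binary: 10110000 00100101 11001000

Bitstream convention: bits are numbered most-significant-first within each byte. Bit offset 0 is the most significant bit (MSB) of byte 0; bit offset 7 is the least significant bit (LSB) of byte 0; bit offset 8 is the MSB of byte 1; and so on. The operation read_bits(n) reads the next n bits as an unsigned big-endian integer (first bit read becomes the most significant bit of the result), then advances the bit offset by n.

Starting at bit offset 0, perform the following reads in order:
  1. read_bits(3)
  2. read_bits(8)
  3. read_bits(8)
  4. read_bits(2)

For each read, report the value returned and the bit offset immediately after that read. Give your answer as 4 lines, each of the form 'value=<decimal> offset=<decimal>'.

Read 1: bits[0:3] width=3 -> value=5 (bin 101); offset now 3 = byte 0 bit 3; 21 bits remain
Read 2: bits[3:11] width=8 -> value=129 (bin 10000001); offset now 11 = byte 1 bit 3; 13 bits remain
Read 3: bits[11:19] width=8 -> value=46 (bin 00101110); offset now 19 = byte 2 bit 3; 5 bits remain
Read 4: bits[19:21] width=2 -> value=1 (bin 01); offset now 21 = byte 2 bit 5; 3 bits remain

Answer: value=5 offset=3
value=129 offset=11
value=46 offset=19
value=1 offset=21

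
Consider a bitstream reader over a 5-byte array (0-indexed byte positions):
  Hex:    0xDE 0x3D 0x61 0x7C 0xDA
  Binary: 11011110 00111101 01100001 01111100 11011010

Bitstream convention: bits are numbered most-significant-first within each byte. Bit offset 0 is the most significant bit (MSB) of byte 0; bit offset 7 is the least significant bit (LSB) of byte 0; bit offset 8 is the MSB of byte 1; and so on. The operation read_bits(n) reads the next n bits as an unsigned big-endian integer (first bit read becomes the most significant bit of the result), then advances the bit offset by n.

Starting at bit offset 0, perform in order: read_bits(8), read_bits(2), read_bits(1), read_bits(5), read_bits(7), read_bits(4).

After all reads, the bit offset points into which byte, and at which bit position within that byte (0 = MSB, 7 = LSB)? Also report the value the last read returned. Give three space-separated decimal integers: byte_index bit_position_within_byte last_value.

Read 1: bits[0:8] width=8 -> value=222 (bin 11011110); offset now 8 = byte 1 bit 0; 32 bits remain
Read 2: bits[8:10] width=2 -> value=0 (bin 00); offset now 10 = byte 1 bit 2; 30 bits remain
Read 3: bits[10:11] width=1 -> value=1 (bin 1); offset now 11 = byte 1 bit 3; 29 bits remain
Read 4: bits[11:16] width=5 -> value=29 (bin 11101); offset now 16 = byte 2 bit 0; 24 bits remain
Read 5: bits[16:23] width=7 -> value=48 (bin 0110000); offset now 23 = byte 2 bit 7; 17 bits remain
Read 6: bits[23:27] width=4 -> value=11 (bin 1011); offset now 27 = byte 3 bit 3; 13 bits remain

Answer: 3 3 11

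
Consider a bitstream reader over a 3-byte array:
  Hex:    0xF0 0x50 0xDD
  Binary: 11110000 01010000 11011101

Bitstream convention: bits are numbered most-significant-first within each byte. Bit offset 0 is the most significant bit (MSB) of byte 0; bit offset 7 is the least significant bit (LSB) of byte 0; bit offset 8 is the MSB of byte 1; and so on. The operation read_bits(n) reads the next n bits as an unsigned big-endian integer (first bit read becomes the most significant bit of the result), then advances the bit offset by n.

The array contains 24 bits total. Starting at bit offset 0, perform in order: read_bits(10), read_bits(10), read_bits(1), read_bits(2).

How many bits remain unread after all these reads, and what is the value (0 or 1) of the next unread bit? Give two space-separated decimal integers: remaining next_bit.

Read 1: bits[0:10] width=10 -> value=961 (bin 1111000001); offset now 10 = byte 1 bit 2; 14 bits remain
Read 2: bits[10:20] width=10 -> value=269 (bin 0100001101); offset now 20 = byte 2 bit 4; 4 bits remain
Read 3: bits[20:21] width=1 -> value=1 (bin 1); offset now 21 = byte 2 bit 5; 3 bits remain
Read 4: bits[21:23] width=2 -> value=2 (bin 10); offset now 23 = byte 2 bit 7; 1 bits remain

Answer: 1 1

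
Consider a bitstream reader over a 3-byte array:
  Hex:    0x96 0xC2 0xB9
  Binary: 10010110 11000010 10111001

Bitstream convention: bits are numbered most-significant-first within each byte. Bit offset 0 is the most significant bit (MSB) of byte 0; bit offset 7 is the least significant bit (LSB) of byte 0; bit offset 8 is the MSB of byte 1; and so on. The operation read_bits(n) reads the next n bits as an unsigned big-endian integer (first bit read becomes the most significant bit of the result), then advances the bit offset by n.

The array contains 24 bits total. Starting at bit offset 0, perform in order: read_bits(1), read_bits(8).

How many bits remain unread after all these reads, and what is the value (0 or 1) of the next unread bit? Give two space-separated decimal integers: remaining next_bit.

Read 1: bits[0:1] width=1 -> value=1 (bin 1); offset now 1 = byte 0 bit 1; 23 bits remain
Read 2: bits[1:9] width=8 -> value=45 (bin 00101101); offset now 9 = byte 1 bit 1; 15 bits remain

Answer: 15 1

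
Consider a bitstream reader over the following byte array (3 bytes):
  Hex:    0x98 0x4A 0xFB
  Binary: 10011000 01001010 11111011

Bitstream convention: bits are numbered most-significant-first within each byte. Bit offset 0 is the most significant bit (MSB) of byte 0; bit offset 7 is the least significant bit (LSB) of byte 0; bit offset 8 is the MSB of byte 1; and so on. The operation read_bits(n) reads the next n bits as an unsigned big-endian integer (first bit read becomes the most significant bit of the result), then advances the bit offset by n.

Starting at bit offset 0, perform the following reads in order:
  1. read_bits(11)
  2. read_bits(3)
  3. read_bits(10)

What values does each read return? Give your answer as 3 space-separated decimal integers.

Read 1: bits[0:11] width=11 -> value=1218 (bin 10011000010); offset now 11 = byte 1 bit 3; 13 bits remain
Read 2: bits[11:14] width=3 -> value=2 (bin 010); offset now 14 = byte 1 bit 6; 10 bits remain
Read 3: bits[14:24] width=10 -> value=763 (bin 1011111011); offset now 24 = byte 3 bit 0; 0 bits remain

Answer: 1218 2 763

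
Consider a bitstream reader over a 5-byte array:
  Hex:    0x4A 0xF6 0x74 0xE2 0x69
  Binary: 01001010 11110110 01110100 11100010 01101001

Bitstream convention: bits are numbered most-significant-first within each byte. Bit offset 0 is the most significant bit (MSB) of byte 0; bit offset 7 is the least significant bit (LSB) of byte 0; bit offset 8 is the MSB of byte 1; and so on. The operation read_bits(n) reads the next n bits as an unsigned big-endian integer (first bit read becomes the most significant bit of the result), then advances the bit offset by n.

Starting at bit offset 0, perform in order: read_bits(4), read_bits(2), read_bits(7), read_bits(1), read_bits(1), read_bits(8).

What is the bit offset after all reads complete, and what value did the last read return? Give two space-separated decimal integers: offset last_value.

Answer: 23 58

Derivation:
Read 1: bits[0:4] width=4 -> value=4 (bin 0100); offset now 4 = byte 0 bit 4; 36 bits remain
Read 2: bits[4:6] width=2 -> value=2 (bin 10); offset now 6 = byte 0 bit 6; 34 bits remain
Read 3: bits[6:13] width=7 -> value=94 (bin 1011110); offset now 13 = byte 1 bit 5; 27 bits remain
Read 4: bits[13:14] width=1 -> value=1 (bin 1); offset now 14 = byte 1 bit 6; 26 bits remain
Read 5: bits[14:15] width=1 -> value=1 (bin 1); offset now 15 = byte 1 bit 7; 25 bits remain
Read 6: bits[15:23] width=8 -> value=58 (bin 00111010); offset now 23 = byte 2 bit 7; 17 bits remain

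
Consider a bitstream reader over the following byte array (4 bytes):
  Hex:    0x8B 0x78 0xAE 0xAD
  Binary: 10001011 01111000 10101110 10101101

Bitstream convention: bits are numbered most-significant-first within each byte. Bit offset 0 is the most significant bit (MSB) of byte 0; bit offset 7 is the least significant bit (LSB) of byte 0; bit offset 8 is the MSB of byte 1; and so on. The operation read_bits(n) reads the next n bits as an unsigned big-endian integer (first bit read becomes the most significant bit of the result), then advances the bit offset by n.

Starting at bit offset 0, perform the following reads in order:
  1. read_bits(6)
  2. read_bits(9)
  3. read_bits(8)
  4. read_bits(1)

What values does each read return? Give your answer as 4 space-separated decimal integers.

Read 1: bits[0:6] width=6 -> value=34 (bin 100010); offset now 6 = byte 0 bit 6; 26 bits remain
Read 2: bits[6:15] width=9 -> value=444 (bin 110111100); offset now 15 = byte 1 bit 7; 17 bits remain
Read 3: bits[15:23] width=8 -> value=87 (bin 01010111); offset now 23 = byte 2 bit 7; 9 bits remain
Read 4: bits[23:24] width=1 -> value=0 (bin 0); offset now 24 = byte 3 bit 0; 8 bits remain

Answer: 34 444 87 0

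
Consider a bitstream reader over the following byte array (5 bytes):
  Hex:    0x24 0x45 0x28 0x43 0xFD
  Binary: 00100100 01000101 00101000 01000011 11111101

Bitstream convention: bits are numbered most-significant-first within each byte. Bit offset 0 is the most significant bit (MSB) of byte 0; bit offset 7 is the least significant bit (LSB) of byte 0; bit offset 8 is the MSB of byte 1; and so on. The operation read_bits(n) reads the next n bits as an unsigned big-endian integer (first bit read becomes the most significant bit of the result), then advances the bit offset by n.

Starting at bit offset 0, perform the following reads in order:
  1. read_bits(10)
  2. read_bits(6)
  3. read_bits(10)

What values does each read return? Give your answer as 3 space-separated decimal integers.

Read 1: bits[0:10] width=10 -> value=145 (bin 0010010001); offset now 10 = byte 1 bit 2; 30 bits remain
Read 2: bits[10:16] width=6 -> value=5 (bin 000101); offset now 16 = byte 2 bit 0; 24 bits remain
Read 3: bits[16:26] width=10 -> value=161 (bin 0010100001); offset now 26 = byte 3 bit 2; 14 bits remain

Answer: 145 5 161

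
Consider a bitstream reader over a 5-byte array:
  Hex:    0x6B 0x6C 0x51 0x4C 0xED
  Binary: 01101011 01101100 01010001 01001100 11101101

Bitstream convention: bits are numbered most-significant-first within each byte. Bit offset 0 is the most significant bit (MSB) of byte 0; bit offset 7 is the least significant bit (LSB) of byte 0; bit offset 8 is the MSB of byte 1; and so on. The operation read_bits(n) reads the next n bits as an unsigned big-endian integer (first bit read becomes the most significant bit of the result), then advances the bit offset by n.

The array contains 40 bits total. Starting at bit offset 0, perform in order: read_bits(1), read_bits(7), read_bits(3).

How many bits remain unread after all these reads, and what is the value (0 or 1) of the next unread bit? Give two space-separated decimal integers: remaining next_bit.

Answer: 29 0

Derivation:
Read 1: bits[0:1] width=1 -> value=0 (bin 0); offset now 1 = byte 0 bit 1; 39 bits remain
Read 2: bits[1:8] width=7 -> value=107 (bin 1101011); offset now 8 = byte 1 bit 0; 32 bits remain
Read 3: bits[8:11] width=3 -> value=3 (bin 011); offset now 11 = byte 1 bit 3; 29 bits remain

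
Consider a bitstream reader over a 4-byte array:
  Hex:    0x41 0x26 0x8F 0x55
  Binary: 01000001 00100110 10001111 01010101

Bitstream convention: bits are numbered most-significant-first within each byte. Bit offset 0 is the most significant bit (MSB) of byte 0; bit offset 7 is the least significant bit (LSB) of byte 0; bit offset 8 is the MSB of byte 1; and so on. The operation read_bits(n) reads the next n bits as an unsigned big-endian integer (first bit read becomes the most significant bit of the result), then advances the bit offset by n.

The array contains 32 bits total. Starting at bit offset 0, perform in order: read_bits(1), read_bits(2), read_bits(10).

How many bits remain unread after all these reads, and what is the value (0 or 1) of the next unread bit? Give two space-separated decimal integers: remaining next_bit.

Read 1: bits[0:1] width=1 -> value=0 (bin 0); offset now 1 = byte 0 bit 1; 31 bits remain
Read 2: bits[1:3] width=2 -> value=2 (bin 10); offset now 3 = byte 0 bit 3; 29 bits remain
Read 3: bits[3:13] width=10 -> value=36 (bin 0000100100); offset now 13 = byte 1 bit 5; 19 bits remain

Answer: 19 1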